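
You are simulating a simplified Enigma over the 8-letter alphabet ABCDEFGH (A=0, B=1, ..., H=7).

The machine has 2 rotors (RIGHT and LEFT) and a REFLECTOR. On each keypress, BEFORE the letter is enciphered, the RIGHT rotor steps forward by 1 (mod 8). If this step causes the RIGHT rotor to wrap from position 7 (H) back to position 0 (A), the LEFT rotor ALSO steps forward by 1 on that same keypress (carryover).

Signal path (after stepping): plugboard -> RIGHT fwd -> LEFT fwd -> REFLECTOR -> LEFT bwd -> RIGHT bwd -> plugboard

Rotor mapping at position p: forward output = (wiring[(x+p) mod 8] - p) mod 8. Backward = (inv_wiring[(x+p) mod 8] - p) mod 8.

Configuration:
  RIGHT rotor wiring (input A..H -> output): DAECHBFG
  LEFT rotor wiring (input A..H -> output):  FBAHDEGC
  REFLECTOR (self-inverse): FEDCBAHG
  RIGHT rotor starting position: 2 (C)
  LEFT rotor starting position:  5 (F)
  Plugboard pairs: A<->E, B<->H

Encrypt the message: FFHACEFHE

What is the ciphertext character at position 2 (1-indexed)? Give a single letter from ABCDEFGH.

Char 1 ('F'): step: R->3, L=5; F->plug->F->R->A->L->H->refl->G->L'->H->R'->A->plug->E
Char 2 ('F'): step: R->4, L=5; F->plug->F->R->E->L->E->refl->B->L'->B->R'->C->plug->C

C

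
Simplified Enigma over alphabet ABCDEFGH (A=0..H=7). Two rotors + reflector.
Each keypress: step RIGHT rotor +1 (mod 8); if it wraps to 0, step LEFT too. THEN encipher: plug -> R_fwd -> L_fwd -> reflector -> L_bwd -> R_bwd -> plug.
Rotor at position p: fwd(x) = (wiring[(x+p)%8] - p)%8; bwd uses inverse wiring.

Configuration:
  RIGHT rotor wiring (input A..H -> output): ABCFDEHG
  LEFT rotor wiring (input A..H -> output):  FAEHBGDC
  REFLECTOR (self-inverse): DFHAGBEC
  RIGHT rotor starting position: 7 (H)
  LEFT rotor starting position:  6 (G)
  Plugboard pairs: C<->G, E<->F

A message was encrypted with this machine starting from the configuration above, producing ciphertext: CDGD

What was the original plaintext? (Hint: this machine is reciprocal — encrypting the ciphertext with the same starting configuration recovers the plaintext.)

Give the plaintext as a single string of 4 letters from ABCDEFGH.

Answer: BFHB

Derivation:
Char 1 ('C'): step: R->0, L->7 (L advanced); C->plug->G->R->H->L->E->refl->G->L'->B->R'->B->plug->B
Char 2 ('D'): step: R->1, L=7; D->plug->D->R->C->L->B->refl->F->L'->D->R'->E->plug->F
Char 3 ('G'): step: R->2, L=7; G->plug->C->R->B->L->G->refl->E->L'->H->R'->H->plug->H
Char 4 ('D'): step: R->3, L=7; D->plug->D->R->E->L->A->refl->D->L'->A->R'->B->plug->B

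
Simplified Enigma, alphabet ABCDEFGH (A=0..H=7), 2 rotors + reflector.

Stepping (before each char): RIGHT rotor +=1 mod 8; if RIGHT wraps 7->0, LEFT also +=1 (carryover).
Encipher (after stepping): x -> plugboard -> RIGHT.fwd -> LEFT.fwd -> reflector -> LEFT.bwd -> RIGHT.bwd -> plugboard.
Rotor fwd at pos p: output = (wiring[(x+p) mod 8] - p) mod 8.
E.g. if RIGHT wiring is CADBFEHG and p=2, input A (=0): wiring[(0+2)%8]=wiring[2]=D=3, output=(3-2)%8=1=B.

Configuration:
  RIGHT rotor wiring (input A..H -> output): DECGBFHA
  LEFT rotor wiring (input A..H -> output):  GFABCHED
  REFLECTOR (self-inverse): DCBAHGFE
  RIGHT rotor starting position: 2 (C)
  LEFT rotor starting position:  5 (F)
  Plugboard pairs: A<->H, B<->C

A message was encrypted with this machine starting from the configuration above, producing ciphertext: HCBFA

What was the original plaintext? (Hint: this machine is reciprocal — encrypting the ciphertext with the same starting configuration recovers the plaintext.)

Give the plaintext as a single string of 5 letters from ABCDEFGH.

Answer: FGHGD

Derivation:
Char 1 ('H'): step: R->3, L=5; H->plug->A->R->D->L->B->refl->C->L'->A->R'->F->plug->F
Char 2 ('C'): step: R->4, L=5; C->plug->B->R->B->L->H->refl->E->L'->G->R'->G->plug->G
Char 3 ('B'): step: R->5, L=5; B->plug->C->R->D->L->B->refl->C->L'->A->R'->A->plug->H
Char 4 ('F'): step: R->6, L=5; F->plug->F->R->A->L->C->refl->B->L'->D->R'->G->plug->G
Char 5 ('A'): step: R->7, L=5; A->plug->H->R->A->L->C->refl->B->L'->D->R'->D->plug->D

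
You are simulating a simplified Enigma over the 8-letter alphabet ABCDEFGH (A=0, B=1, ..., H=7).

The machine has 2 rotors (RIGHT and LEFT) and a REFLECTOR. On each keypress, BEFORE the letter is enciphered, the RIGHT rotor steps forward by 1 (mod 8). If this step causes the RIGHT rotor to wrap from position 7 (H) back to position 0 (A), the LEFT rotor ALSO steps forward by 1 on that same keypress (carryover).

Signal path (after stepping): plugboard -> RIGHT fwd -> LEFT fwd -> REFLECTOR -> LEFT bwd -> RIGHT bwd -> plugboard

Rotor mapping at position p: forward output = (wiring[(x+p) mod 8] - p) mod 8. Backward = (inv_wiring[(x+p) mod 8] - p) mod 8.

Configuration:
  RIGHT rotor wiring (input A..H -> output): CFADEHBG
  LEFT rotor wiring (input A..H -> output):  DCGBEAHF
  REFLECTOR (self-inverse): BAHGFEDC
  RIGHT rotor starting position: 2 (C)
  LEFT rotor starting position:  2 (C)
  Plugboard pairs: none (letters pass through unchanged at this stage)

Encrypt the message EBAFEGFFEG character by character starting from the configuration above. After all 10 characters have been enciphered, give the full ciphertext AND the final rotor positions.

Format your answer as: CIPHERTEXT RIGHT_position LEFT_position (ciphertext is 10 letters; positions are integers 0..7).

Answer: HCCAGBBAGE 4 3

Derivation:
Char 1 ('E'): step: R->3, L=2; E->plug->E->R->D->L->G->refl->D->L'->F->R'->H->plug->H
Char 2 ('B'): step: R->4, L=2; B->plug->B->R->D->L->G->refl->D->L'->F->R'->C->plug->C
Char 3 ('A'): step: R->5, L=2; A->plug->A->R->C->L->C->refl->H->L'->B->R'->C->plug->C
Char 4 ('F'): step: R->6, L=2; F->plug->F->R->F->L->D->refl->G->L'->D->R'->A->plug->A
Char 5 ('E'): step: R->7, L=2; E->plug->E->R->E->L->F->refl->E->L'->A->R'->G->plug->G
Char 6 ('G'): step: R->0, L->3 (L advanced); G->plug->G->R->B->L->B->refl->A->L'->F->R'->B->plug->B
Char 7 ('F'): step: R->1, L=3; F->plug->F->R->A->L->G->refl->D->L'->H->R'->B->plug->B
Char 8 ('F'): step: R->2, L=3; F->plug->F->R->E->L->C->refl->H->L'->G->R'->A->plug->A
Char 9 ('E'): step: R->3, L=3; E->plug->E->R->D->L->E->refl->F->L'->C->R'->G->plug->G
Char 10 ('G'): step: R->4, L=3; G->plug->G->R->E->L->C->refl->H->L'->G->R'->E->plug->E
Final: ciphertext=HCCAGBBAGE, RIGHT=4, LEFT=3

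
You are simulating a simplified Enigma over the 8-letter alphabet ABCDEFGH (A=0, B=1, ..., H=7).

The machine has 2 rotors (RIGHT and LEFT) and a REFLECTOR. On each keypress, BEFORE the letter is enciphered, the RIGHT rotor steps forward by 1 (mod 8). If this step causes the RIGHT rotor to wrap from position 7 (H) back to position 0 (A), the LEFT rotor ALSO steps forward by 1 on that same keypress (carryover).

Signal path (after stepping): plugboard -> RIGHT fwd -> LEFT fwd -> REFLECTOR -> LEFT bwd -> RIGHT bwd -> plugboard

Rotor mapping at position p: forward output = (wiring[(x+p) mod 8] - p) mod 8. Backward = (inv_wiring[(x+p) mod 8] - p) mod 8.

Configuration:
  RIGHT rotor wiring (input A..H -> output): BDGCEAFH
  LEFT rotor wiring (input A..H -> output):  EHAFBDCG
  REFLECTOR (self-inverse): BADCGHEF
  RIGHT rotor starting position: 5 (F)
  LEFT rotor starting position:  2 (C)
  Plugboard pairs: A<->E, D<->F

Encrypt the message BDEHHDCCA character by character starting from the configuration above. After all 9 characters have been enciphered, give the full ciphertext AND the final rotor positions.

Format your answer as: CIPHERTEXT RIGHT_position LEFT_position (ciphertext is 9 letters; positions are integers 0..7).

Char 1 ('B'): step: R->6, L=2; B->plug->B->R->B->L->D->refl->C->L'->G->R'->G->plug->G
Char 2 ('D'): step: R->7, L=2; D->plug->F->R->F->L->E->refl->G->L'->A->R'->A->plug->E
Char 3 ('E'): step: R->0, L->3 (L advanced); E->plug->A->R->B->L->G->refl->E->L'->G->R'->C->plug->C
Char 4 ('H'): step: R->1, L=3; H->plug->H->R->A->L->C->refl->D->L'->E->R'->F->plug->D
Char 5 ('H'): step: R->2, L=3; H->plug->H->R->B->L->G->refl->E->L'->G->R'->D->plug->F
Char 6 ('D'): step: R->3, L=3; D->plug->F->R->G->L->E->refl->G->L'->B->R'->B->plug->B
Char 7 ('C'): step: R->4, L=3; C->plug->C->R->B->L->G->refl->E->L'->G->R'->H->plug->H
Char 8 ('C'): step: R->5, L=3; C->plug->C->R->C->L->A->refl->B->L'->F->R'->G->plug->G
Char 9 ('A'): step: R->6, L=3; A->plug->E->R->A->L->C->refl->D->L'->E->R'->F->plug->D
Final: ciphertext=GECDFBHGD, RIGHT=6, LEFT=3

Answer: GECDFBHGD 6 3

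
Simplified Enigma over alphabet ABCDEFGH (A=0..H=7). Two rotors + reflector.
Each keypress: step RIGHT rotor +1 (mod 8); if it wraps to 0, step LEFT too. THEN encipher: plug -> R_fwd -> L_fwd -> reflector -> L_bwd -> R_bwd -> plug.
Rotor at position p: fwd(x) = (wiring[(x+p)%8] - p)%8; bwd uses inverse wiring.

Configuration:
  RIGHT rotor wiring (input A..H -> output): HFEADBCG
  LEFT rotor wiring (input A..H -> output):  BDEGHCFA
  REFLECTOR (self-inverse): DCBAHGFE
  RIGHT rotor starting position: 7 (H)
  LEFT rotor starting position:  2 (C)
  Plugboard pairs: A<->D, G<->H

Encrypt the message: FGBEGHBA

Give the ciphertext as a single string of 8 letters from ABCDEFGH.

Answer: HEEABFEF

Derivation:
Char 1 ('F'): step: R->0, L->3 (L advanced); F->plug->F->R->B->L->E->refl->H->L'->C->R'->G->plug->H
Char 2 ('G'): step: R->1, L=3; G->plug->H->R->G->L->A->refl->D->L'->A->R'->E->plug->E
Char 3 ('B'): step: R->2, L=3; B->plug->B->R->G->L->A->refl->D->L'->A->R'->E->plug->E
Char 4 ('E'): step: R->3, L=3; E->plug->E->R->D->L->C->refl->B->L'->H->R'->D->plug->A
Char 5 ('G'): step: R->4, L=3; G->plug->H->R->E->L->F->refl->G->L'->F->R'->B->plug->B
Char 6 ('H'): step: R->5, L=3; H->plug->G->R->D->L->C->refl->B->L'->H->R'->F->plug->F
Char 7 ('B'): step: R->6, L=3; B->plug->B->R->A->L->D->refl->A->L'->G->R'->E->plug->E
Char 8 ('A'): step: R->7, L=3; A->plug->D->R->F->L->G->refl->F->L'->E->R'->F->plug->F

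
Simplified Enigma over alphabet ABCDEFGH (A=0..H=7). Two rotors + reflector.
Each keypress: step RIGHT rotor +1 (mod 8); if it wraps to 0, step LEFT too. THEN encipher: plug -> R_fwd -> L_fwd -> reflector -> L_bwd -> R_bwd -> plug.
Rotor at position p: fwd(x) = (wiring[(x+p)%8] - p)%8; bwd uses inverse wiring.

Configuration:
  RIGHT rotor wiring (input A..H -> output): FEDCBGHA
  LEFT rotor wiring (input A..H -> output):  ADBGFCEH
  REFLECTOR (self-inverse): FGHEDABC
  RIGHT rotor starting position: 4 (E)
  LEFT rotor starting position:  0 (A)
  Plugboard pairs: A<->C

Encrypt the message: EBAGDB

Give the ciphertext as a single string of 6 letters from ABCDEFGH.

Answer: GGGHGA

Derivation:
Char 1 ('E'): step: R->5, L=0; E->plug->E->R->H->L->H->refl->C->L'->F->R'->G->plug->G
Char 2 ('B'): step: R->6, L=0; B->plug->B->R->C->L->B->refl->G->L'->D->R'->G->plug->G
Char 3 ('A'): step: R->7, L=0; A->plug->C->R->F->L->C->refl->H->L'->H->R'->G->plug->G
Char 4 ('G'): step: R->0, L->1 (L advanced); G->plug->G->R->H->L->H->refl->C->L'->A->R'->H->plug->H
Char 5 ('D'): step: R->1, L=1; D->plug->D->R->A->L->C->refl->H->L'->H->R'->G->plug->G
Char 6 ('B'): step: R->2, L=1; B->plug->B->R->A->L->C->refl->H->L'->H->R'->C->plug->A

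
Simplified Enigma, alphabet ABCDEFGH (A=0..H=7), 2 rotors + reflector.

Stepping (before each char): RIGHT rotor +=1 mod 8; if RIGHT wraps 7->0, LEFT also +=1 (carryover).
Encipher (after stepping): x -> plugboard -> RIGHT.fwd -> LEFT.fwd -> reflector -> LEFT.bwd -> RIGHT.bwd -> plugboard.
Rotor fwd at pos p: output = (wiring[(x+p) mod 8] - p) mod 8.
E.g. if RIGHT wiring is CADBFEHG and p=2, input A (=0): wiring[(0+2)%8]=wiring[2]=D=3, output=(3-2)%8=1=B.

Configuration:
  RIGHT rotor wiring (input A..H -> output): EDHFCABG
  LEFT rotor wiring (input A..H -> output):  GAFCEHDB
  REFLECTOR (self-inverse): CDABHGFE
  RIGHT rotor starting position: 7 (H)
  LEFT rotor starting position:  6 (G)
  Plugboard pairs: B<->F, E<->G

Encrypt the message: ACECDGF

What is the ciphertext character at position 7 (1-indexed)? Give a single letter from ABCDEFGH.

Char 1 ('A'): step: R->0, L->7 (L advanced); A->plug->A->R->E->L->D->refl->B->L'->C->R'->E->plug->G
Char 2 ('C'): step: R->1, L=7; C->plug->C->R->E->L->D->refl->B->L'->C->R'->A->plug->A
Char 3 ('E'): step: R->2, L=7; E->plug->G->R->C->L->B->refl->D->L'->E->R'->F->plug->B
Char 4 ('C'): step: R->3, L=7; C->plug->C->R->F->L->F->refl->G->L'->D->R'->E->plug->G
Char 5 ('D'): step: R->4, L=7; D->plug->D->R->C->L->B->refl->D->L'->E->R'->B->plug->F
Char 6 ('G'): step: R->5, L=7; G->plug->E->R->G->L->A->refl->C->L'->A->R'->G->plug->E
Char 7 ('F'): step: R->6, L=7; F->plug->B->R->A->L->C->refl->A->L'->G->R'->C->plug->C

C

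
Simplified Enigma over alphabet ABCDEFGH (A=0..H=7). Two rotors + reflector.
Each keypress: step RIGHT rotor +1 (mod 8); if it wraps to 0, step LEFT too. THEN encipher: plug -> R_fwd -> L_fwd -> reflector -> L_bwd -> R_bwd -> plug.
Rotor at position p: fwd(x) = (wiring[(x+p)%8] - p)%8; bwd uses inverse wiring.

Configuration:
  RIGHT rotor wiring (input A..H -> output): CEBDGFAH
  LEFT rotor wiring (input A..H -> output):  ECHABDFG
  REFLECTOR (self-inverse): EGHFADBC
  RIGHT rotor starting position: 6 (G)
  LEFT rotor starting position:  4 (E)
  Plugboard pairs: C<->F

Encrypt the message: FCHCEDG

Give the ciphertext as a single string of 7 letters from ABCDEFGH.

Answer: DDCDHGC

Derivation:
Char 1 ('F'): step: R->7, L=4; F->plug->C->R->F->L->G->refl->B->L'->C->R'->D->plug->D
Char 2 ('C'): step: R->0, L->5 (L advanced); C->plug->F->R->F->L->C->refl->H->L'->D->R'->D->plug->D
Char 3 ('H'): step: R->1, L=5; H->plug->H->R->B->L->A->refl->E->L'->H->R'->F->plug->C
Char 4 ('C'): step: R->2, L=5; C->plug->F->R->F->L->C->refl->H->L'->D->R'->D->plug->D
Char 5 ('E'): step: R->3, L=5; E->plug->E->R->E->L->F->refl->D->L'->G->R'->H->plug->H
Char 6 ('D'): step: R->4, L=5; D->plug->D->R->D->L->H->refl->C->L'->F->R'->G->plug->G
Char 7 ('G'): step: R->5, L=5; G->plug->G->R->G->L->D->refl->F->L'->E->R'->F->plug->C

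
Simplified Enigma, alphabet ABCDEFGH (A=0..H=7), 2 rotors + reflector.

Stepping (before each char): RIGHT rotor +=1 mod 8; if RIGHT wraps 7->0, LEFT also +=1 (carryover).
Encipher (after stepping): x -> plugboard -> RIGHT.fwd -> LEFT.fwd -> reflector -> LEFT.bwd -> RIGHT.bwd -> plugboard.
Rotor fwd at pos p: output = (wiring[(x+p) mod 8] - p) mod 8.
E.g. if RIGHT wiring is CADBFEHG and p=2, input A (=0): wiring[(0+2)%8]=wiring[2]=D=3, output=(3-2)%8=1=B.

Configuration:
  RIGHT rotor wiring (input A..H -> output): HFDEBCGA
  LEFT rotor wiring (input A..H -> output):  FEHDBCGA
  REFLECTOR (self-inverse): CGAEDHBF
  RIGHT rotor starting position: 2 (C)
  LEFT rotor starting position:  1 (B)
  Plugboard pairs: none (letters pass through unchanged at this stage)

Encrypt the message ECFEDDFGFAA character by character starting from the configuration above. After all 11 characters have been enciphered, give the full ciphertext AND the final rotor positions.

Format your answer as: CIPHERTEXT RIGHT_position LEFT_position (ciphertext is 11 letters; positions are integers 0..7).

Char 1 ('E'): step: R->3, L=1; E->plug->E->R->F->L->F->refl->H->L'->G->R'->B->plug->B
Char 2 ('C'): step: R->4, L=1; C->plug->C->R->C->L->C->refl->A->L'->D->R'->E->plug->E
Char 3 ('F'): step: R->5, L=1; F->plug->F->R->G->L->H->refl->F->L'->F->R'->A->plug->A
Char 4 ('E'): step: R->6, L=1; E->plug->E->R->F->L->F->refl->H->L'->G->R'->F->plug->F
Char 5 ('D'): step: R->7, L=1; D->plug->D->R->E->L->B->refl->G->L'->B->R'->A->plug->A
Char 6 ('D'): step: R->0, L->2 (L advanced); D->plug->D->R->E->L->E->refl->D->L'->G->R'->G->plug->G
Char 7 ('F'): step: R->1, L=2; F->plug->F->R->F->L->G->refl->B->L'->B->R'->E->plug->E
Char 8 ('G'): step: R->2, L=2; G->plug->G->R->F->L->G->refl->B->L'->B->R'->A->plug->A
Char 9 ('F'): step: R->3, L=2; F->plug->F->R->E->L->E->refl->D->L'->G->R'->B->plug->B
Char 10 ('A'): step: R->4, L=2; A->plug->A->R->F->L->G->refl->B->L'->B->R'->F->plug->F
Char 11 ('A'): step: R->5, L=2; A->plug->A->R->F->L->G->refl->B->L'->B->R'->B->plug->B
Final: ciphertext=BEAFAGEABFB, RIGHT=5, LEFT=2

Answer: BEAFAGEABFB 5 2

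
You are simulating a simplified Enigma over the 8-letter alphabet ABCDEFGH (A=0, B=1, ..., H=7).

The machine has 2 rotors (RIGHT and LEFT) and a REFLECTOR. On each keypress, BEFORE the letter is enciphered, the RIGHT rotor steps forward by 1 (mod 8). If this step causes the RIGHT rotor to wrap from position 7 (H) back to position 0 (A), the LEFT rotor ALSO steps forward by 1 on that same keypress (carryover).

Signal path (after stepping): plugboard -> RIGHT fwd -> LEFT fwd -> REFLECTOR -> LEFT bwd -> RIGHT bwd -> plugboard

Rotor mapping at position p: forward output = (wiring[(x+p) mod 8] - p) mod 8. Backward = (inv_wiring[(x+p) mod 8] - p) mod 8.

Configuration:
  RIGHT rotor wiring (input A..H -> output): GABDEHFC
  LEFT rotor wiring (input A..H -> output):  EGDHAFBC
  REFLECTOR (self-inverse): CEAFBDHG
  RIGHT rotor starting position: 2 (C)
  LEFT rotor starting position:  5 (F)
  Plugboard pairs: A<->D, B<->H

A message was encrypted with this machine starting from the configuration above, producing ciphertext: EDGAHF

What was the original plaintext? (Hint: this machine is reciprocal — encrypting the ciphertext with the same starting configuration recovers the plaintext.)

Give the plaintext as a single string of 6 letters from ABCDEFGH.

Answer: AAHDAB

Derivation:
Char 1 ('E'): step: R->3, L=5; E->plug->E->R->H->L->D->refl->F->L'->C->R'->D->plug->A
Char 2 ('D'): step: R->4, L=5; D->plug->A->R->A->L->A->refl->C->L'->G->R'->D->plug->A
Char 3 ('G'): step: R->5, L=5; G->plug->G->R->G->L->C->refl->A->L'->A->R'->B->plug->H
Char 4 ('A'): step: R->6, L=5; A->plug->D->R->C->L->F->refl->D->L'->H->R'->A->plug->D
Char 5 ('H'): step: R->7, L=5; H->plug->B->R->H->L->D->refl->F->L'->C->R'->D->plug->A
Char 6 ('F'): step: R->0, L->6 (L advanced); F->plug->F->R->H->L->H->refl->G->L'->C->R'->H->plug->B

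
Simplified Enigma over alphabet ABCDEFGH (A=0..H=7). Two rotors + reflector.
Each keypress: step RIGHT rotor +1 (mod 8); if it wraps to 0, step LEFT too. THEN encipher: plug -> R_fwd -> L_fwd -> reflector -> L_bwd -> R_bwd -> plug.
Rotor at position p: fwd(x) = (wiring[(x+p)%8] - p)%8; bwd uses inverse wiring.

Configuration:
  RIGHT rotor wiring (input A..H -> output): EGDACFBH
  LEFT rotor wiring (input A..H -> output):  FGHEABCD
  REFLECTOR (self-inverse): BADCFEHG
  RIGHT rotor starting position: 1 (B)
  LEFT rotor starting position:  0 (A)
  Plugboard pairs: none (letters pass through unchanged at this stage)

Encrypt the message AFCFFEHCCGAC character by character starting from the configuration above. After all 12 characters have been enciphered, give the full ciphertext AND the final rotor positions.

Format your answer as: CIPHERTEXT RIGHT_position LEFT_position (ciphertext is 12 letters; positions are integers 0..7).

Answer: GCHDBHDFEFFF 5 1

Derivation:
Char 1 ('A'): step: R->2, L=0; A->plug->A->R->B->L->G->refl->H->L'->C->R'->G->plug->G
Char 2 ('F'): step: R->3, L=0; F->plug->F->R->B->L->G->refl->H->L'->C->R'->C->plug->C
Char 3 ('C'): step: R->4, L=0; C->plug->C->R->F->L->B->refl->A->L'->E->R'->H->plug->H
Char 4 ('F'): step: R->5, L=0; F->plug->F->R->G->L->C->refl->D->L'->H->R'->D->plug->D
Char 5 ('F'): step: R->6, L=0; F->plug->F->R->C->L->H->refl->G->L'->B->R'->B->plug->B
Char 6 ('E'): step: R->7, L=0; E->plug->E->R->B->L->G->refl->H->L'->C->R'->H->plug->H
Char 7 ('H'): step: R->0, L->1 (L advanced); H->plug->H->R->H->L->E->refl->F->L'->A->R'->D->plug->D
Char 8 ('C'): step: R->1, L=1; C->plug->C->R->H->L->E->refl->F->L'->A->R'->F->plug->F
Char 9 ('C'): step: R->2, L=1; C->plug->C->R->A->L->F->refl->E->L'->H->R'->E->plug->E
Char 10 ('G'): step: R->3, L=1; G->plug->G->R->D->L->H->refl->G->L'->B->R'->F->plug->F
Char 11 ('A'): step: R->4, L=1; A->plug->A->R->G->L->C->refl->D->L'->C->R'->F->plug->F
Char 12 ('C'): step: R->5, L=1; C->plug->C->R->C->L->D->refl->C->L'->G->R'->F->plug->F
Final: ciphertext=GCHDBHDFEFFF, RIGHT=5, LEFT=1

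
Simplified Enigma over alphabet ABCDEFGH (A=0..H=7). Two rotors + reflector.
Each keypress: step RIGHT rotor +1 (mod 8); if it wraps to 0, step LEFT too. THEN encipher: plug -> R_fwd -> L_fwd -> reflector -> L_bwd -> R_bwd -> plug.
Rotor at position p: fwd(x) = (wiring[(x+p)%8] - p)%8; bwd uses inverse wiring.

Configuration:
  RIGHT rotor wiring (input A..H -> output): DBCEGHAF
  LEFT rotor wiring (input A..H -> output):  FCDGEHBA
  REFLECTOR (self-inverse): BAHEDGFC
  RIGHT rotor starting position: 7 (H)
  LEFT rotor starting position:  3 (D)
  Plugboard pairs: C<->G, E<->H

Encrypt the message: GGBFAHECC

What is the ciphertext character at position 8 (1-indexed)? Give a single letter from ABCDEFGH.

Char 1 ('G'): step: R->0, L->4 (L advanced); G->plug->C->R->C->L->F->refl->G->L'->F->R'->H->plug->E
Char 2 ('G'): step: R->1, L=4; G->plug->C->R->D->L->E->refl->D->L'->B->R'->B->plug->B
Char 3 ('B'): step: R->2, L=4; B->plug->B->R->C->L->F->refl->G->L'->F->R'->D->plug->D
Char 4 ('F'): step: R->3, L=4; F->plug->F->R->A->L->A->refl->B->L'->E->R'->C->plug->G
Char 5 ('A'): step: R->4, L=4; A->plug->A->R->C->L->F->refl->G->L'->F->R'->F->plug->F
Char 6 ('H'): step: R->5, L=4; H->plug->E->R->E->L->B->refl->A->L'->A->R'->C->plug->G
Char 7 ('E'): step: R->6, L=4; E->plug->H->R->B->L->D->refl->E->L'->D->R'->D->plug->D
Char 8 ('C'): step: R->7, L=4; C->plug->G->R->A->L->A->refl->B->L'->E->R'->B->plug->B

B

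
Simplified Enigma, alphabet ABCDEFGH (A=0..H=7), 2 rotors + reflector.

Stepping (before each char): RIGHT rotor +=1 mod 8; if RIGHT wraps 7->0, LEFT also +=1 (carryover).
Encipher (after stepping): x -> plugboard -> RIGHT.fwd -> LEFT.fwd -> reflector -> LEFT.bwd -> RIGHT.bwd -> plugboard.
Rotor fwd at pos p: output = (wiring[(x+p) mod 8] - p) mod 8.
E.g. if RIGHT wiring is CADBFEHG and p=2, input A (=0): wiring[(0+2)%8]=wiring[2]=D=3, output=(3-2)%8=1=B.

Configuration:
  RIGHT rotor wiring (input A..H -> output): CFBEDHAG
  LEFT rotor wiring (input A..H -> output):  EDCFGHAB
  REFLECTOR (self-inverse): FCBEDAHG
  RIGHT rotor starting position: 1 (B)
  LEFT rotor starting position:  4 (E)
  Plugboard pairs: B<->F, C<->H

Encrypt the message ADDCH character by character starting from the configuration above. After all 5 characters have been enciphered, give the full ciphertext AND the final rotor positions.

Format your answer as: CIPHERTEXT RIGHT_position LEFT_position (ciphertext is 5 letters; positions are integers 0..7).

Answer: GCBDE 6 4

Derivation:
Char 1 ('A'): step: R->2, L=4; A->plug->A->R->H->L->B->refl->C->L'->A->R'->G->plug->G
Char 2 ('D'): step: R->3, L=4; D->plug->D->R->F->L->H->refl->G->L'->G->R'->H->plug->C
Char 3 ('D'): step: R->4, L=4; D->plug->D->R->C->L->E->refl->D->L'->B->R'->F->plug->B
Char 4 ('C'): step: R->5, L=4; C->plug->H->R->G->L->G->refl->H->L'->F->R'->D->plug->D
Char 5 ('H'): step: R->6, L=4; H->plug->C->R->E->L->A->refl->F->L'->D->R'->E->plug->E
Final: ciphertext=GCBDE, RIGHT=6, LEFT=4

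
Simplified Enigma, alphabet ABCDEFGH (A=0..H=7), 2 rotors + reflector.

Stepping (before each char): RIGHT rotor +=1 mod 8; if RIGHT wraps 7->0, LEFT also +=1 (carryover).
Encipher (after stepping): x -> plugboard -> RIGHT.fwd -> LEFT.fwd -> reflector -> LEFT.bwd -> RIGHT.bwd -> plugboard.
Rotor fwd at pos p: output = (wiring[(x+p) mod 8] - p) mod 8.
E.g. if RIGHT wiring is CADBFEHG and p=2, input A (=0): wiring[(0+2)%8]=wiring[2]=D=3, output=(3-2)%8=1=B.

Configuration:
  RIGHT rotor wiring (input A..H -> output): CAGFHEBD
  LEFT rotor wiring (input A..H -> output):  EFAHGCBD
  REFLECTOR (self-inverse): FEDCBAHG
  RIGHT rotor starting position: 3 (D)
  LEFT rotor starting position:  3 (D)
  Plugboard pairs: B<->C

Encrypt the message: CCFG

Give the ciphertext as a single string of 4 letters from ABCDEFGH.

Char 1 ('C'): step: R->4, L=3; C->plug->B->R->A->L->E->refl->B->L'->F->R'->C->plug->B
Char 2 ('C'): step: R->5, L=3; C->plug->B->R->E->L->A->refl->F->L'->H->R'->A->plug->A
Char 3 ('F'): step: R->6, L=3; F->plug->F->R->H->L->F->refl->A->L'->E->R'->C->plug->B
Char 4 ('G'): step: R->7, L=3; G->plug->G->R->F->L->B->refl->E->L'->A->R'->F->plug->F

Answer: BABF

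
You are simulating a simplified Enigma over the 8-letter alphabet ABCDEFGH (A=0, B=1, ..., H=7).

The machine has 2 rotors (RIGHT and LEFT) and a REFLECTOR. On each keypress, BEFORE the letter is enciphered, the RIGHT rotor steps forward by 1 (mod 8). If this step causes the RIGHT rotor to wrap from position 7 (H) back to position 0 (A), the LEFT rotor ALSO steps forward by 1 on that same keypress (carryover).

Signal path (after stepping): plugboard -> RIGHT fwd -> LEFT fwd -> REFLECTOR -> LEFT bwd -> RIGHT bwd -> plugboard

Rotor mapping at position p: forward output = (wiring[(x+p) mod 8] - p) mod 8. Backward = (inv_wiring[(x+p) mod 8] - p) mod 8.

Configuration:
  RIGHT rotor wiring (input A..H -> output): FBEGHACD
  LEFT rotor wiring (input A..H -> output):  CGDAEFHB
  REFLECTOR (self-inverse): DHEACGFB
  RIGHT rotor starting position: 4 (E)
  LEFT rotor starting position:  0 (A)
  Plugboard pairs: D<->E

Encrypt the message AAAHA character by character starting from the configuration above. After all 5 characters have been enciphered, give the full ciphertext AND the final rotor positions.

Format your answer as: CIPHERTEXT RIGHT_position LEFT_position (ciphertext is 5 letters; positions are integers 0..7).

Answer: HFFEC 1 1

Derivation:
Char 1 ('A'): step: R->5, L=0; A->plug->A->R->D->L->A->refl->D->L'->C->R'->H->plug->H
Char 2 ('A'): step: R->6, L=0; A->plug->A->R->E->L->E->refl->C->L'->A->R'->F->plug->F
Char 3 ('A'): step: R->7, L=0; A->plug->A->R->E->L->E->refl->C->L'->A->R'->F->plug->F
Char 4 ('H'): step: R->0, L->1 (L advanced); H->plug->H->R->D->L->D->refl->A->L'->G->R'->D->plug->E
Char 5 ('A'): step: R->1, L=1; A->plug->A->R->A->L->F->refl->G->L'->F->R'->C->plug->C
Final: ciphertext=HFFEC, RIGHT=1, LEFT=1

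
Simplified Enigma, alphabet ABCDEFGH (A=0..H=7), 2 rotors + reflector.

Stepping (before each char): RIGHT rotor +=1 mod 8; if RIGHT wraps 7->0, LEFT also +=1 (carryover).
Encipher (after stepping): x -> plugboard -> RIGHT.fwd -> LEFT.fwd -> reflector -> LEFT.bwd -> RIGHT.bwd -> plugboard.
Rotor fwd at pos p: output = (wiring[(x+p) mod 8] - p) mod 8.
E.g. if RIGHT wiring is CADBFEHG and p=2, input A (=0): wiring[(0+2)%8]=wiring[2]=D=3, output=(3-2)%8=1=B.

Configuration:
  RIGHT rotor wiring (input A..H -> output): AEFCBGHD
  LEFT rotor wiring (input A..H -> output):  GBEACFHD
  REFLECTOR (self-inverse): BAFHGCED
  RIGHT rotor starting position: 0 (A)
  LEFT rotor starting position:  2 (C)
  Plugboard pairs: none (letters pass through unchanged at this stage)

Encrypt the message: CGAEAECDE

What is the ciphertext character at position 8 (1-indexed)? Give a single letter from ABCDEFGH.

Char 1 ('C'): step: R->1, L=2; C->plug->C->R->B->L->G->refl->E->L'->G->R'->F->plug->F
Char 2 ('G'): step: R->2, L=2; G->plug->G->R->G->L->E->refl->G->L'->B->R'->F->plug->F
Char 3 ('A'): step: R->3, L=2; A->plug->A->R->H->L->H->refl->D->L'->D->R'->C->plug->C
Char 4 ('E'): step: R->4, L=2; E->plug->E->R->E->L->F->refl->C->L'->A->R'->F->plug->F
Char 5 ('A'): step: R->5, L=2; A->plug->A->R->B->L->G->refl->E->L'->G->R'->C->plug->C
Char 6 ('E'): step: R->6, L=2; E->plug->E->R->H->L->H->refl->D->L'->D->R'->G->plug->G
Char 7 ('C'): step: R->7, L=2; C->plug->C->R->F->L->B->refl->A->L'->C->R'->F->plug->F
Char 8 ('D'): step: R->0, L->3 (L advanced); D->plug->D->R->C->L->C->refl->F->L'->A->R'->A->plug->A

A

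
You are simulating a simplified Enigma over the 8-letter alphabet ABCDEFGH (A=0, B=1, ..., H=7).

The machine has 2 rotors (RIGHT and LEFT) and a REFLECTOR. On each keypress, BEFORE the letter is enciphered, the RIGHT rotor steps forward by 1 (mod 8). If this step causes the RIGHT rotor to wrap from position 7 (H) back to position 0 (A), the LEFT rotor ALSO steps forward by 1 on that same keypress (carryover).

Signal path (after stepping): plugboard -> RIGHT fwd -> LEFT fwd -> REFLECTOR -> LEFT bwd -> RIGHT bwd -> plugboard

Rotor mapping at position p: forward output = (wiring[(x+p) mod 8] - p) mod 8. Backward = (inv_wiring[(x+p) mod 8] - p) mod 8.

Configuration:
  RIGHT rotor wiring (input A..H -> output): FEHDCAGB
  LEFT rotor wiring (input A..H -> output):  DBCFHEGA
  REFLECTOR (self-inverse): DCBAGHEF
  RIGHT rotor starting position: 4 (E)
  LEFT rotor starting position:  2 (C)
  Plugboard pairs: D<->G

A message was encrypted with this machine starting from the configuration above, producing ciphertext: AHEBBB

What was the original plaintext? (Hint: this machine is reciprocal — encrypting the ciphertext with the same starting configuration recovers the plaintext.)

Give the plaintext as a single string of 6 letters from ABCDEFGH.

Char 1 ('A'): step: R->5, L=2; A->plug->A->R->D->L->C->refl->B->L'->G->R'->G->plug->D
Char 2 ('H'): step: R->6, L=2; H->plug->H->R->C->L->F->refl->H->L'->H->R'->C->plug->C
Char 3 ('E'): step: R->7, L=2; E->plug->E->R->E->L->E->refl->G->L'->F->R'->C->plug->C
Char 4 ('B'): step: R->0, L->3 (L advanced); B->plug->B->R->E->L->F->refl->H->L'->H->R'->C->plug->C
Char 5 ('B'): step: R->1, L=3; B->plug->B->R->G->L->G->refl->E->L'->B->R'->D->plug->G
Char 6 ('B'): step: R->2, L=3; B->plug->B->R->B->L->E->refl->G->L'->G->R'->D->plug->G

Answer: DCCCGG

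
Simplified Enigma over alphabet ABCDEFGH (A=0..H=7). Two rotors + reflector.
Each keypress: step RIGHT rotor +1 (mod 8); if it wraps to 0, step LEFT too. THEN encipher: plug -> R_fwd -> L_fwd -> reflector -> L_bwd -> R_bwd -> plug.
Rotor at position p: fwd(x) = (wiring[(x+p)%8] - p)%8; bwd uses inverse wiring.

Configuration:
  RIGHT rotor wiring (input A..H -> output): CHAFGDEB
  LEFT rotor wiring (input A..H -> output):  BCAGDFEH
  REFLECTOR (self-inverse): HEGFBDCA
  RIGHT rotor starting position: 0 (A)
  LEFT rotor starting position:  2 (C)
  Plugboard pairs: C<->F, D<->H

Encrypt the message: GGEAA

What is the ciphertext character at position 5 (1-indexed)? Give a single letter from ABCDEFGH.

Char 1 ('G'): step: R->1, L=2; G->plug->G->R->A->L->G->refl->C->L'->E->R'->C->plug->F
Char 2 ('G'): step: R->2, L=2; G->plug->G->R->A->L->G->refl->C->L'->E->R'->C->plug->F
Char 3 ('E'): step: R->3, L=2; E->plug->E->R->G->L->H->refl->A->L'->H->R'->F->plug->C
Char 4 ('A'): step: R->4, L=2; A->plug->A->R->C->L->B->refl->E->L'->B->R'->H->plug->D
Char 5 ('A'): step: R->5, L=2; A->plug->A->R->G->L->H->refl->A->L'->H->R'->B->plug->B

B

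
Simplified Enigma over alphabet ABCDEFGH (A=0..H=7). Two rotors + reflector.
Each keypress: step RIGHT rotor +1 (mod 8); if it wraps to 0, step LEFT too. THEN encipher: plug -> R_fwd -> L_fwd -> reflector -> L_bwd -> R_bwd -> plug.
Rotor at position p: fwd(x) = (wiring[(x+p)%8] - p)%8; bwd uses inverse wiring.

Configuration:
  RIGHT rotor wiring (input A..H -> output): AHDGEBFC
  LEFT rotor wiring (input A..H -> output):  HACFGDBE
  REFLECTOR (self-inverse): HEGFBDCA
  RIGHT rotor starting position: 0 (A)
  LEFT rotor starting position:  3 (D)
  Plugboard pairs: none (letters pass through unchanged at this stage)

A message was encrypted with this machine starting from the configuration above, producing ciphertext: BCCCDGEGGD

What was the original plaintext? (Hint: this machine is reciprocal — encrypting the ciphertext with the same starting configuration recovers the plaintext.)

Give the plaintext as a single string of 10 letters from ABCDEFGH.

Answer: HDBDBDGBDH

Derivation:
Char 1 ('B'): step: R->1, L=3; B->plug->B->R->C->L->A->refl->H->L'->H->R'->H->plug->H
Char 2 ('C'): step: R->2, L=3; C->plug->C->R->C->L->A->refl->H->L'->H->R'->D->plug->D
Char 3 ('C'): step: R->3, L=3; C->plug->C->R->G->L->F->refl->D->L'->B->R'->B->plug->B
Char 4 ('C'): step: R->4, L=3; C->plug->C->R->B->L->D->refl->F->L'->G->R'->D->plug->D
Char 5 ('D'): step: R->5, L=3; D->plug->D->R->D->L->G->refl->C->L'->A->R'->B->plug->B
Char 6 ('G'): step: R->6, L=3; G->plug->G->R->G->L->F->refl->D->L'->B->R'->D->plug->D
Char 7 ('E'): step: R->7, L=3; E->plug->E->R->H->L->H->refl->A->L'->C->R'->G->plug->G
Char 8 ('G'): step: R->0, L->4 (L advanced); G->plug->G->R->F->L->E->refl->B->L'->H->R'->B->plug->B
Char 9 ('G'): step: R->1, L=4; G->plug->G->R->B->L->H->refl->A->L'->D->R'->D->plug->D
Char 10 ('D'): step: R->2, L=4; D->plug->D->R->H->L->B->refl->E->L'->F->R'->H->plug->H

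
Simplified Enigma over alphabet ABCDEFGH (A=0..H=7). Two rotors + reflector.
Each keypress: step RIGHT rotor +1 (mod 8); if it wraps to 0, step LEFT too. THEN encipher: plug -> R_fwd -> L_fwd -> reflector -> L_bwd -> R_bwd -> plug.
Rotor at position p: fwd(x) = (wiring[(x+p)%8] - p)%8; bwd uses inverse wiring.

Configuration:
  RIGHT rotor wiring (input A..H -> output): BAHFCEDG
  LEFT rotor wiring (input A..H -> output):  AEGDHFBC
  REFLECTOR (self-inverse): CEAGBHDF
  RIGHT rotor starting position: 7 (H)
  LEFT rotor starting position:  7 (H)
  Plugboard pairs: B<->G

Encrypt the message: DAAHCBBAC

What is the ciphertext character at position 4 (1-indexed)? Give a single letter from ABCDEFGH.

Char 1 ('D'): step: R->0, L->0 (L advanced); D->plug->D->R->F->L->F->refl->H->L'->E->R'->F->plug->F
Char 2 ('A'): step: R->1, L=0; A->plug->A->R->H->L->C->refl->A->L'->A->R'->H->plug->H
Char 3 ('A'): step: R->2, L=0; A->plug->A->R->F->L->F->refl->H->L'->E->R'->F->plug->F
Char 4 ('H'): step: R->3, L=0; H->plug->H->R->E->L->H->refl->F->L'->F->R'->G->plug->B

B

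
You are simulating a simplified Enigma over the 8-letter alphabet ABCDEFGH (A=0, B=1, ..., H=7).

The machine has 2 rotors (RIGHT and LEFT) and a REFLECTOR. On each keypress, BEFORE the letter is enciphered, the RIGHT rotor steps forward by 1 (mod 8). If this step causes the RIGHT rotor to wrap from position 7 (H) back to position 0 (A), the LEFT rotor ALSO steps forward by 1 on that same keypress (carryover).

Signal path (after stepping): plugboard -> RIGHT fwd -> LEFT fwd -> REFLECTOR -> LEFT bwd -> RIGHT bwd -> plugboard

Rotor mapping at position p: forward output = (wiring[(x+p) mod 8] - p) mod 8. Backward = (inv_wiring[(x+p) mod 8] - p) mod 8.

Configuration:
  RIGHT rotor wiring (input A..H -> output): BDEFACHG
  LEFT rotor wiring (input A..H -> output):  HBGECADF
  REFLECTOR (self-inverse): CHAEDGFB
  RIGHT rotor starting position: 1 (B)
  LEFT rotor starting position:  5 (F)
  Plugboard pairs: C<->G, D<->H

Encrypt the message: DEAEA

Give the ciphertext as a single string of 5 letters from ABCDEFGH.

Answer: CACAF

Derivation:
Char 1 ('D'): step: R->2, L=5; D->plug->H->R->B->L->G->refl->F->L'->H->R'->G->plug->C
Char 2 ('E'): step: R->3, L=5; E->plug->E->R->D->L->C->refl->A->L'->C->R'->A->plug->A
Char 3 ('A'): step: R->4, L=5; A->plug->A->R->E->L->E->refl->D->L'->A->R'->G->plug->C
Char 4 ('E'): step: R->5, L=5; E->plug->E->R->G->L->H->refl->B->L'->F->R'->A->plug->A
Char 5 ('A'): step: R->6, L=5; A->plug->A->R->B->L->G->refl->F->L'->H->R'->F->plug->F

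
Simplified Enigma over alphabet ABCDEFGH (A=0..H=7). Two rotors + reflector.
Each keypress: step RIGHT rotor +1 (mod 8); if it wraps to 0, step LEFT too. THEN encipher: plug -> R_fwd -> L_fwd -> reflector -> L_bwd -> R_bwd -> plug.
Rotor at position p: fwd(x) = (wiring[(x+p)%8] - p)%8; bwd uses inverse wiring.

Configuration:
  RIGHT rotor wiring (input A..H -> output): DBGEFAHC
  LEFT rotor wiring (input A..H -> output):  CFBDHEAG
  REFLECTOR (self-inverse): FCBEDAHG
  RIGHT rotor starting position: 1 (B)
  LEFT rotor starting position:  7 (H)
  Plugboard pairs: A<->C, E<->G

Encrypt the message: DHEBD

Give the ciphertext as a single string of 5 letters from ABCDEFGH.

Answer: GGHHE

Derivation:
Char 1 ('D'): step: R->2, L=7; D->plug->D->R->G->L->F->refl->A->L'->F->R'->E->plug->G
Char 2 ('H'): step: R->3, L=7; H->plug->H->R->D->L->C->refl->B->L'->H->R'->E->plug->G
Char 3 ('E'): step: R->4, L=7; E->plug->G->R->C->L->G->refl->H->L'->A->R'->H->plug->H
Char 4 ('B'): step: R->5, L=7; B->plug->B->R->C->L->G->refl->H->L'->A->R'->H->plug->H
Char 5 ('D'): step: R->6, L=7; D->plug->D->R->D->L->C->refl->B->L'->H->R'->G->plug->E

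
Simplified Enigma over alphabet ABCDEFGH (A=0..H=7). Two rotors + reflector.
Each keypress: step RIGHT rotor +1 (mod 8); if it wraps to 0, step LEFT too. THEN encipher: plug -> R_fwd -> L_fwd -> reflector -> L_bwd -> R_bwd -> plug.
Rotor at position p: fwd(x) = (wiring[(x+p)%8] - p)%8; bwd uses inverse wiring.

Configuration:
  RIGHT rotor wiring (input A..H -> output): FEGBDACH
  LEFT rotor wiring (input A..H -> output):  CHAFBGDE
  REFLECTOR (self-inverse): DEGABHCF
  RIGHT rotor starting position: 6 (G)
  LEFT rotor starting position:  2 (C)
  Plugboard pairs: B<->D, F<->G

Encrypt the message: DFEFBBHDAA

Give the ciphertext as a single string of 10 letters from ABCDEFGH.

Char 1 ('D'): step: R->7, L=2; D->plug->B->R->G->L->A->refl->D->L'->B->R'->G->plug->F
Char 2 ('F'): step: R->0, L->3 (L advanced); F->plug->G->R->C->L->D->refl->A->L'->D->R'->E->plug->E
Char 3 ('E'): step: R->1, L=3; E->plug->E->R->H->L->F->refl->H->L'->F->R'->B->plug->D
Char 4 ('F'): step: R->2, L=3; F->plug->G->R->D->L->A->refl->D->L'->C->R'->H->plug->H
Char 5 ('B'): step: R->3, L=3; B->plug->D->R->H->L->F->refl->H->L'->F->R'->C->plug->C
Char 6 ('B'): step: R->4, L=3; B->plug->D->R->D->L->A->refl->D->L'->C->R'->G->plug->F
Char 7 ('H'): step: R->5, L=3; H->plug->H->R->G->L->E->refl->B->L'->E->R'->G->plug->F
Char 8 ('D'): step: R->6, L=3; D->plug->B->R->B->L->G->refl->C->L'->A->R'->E->plug->E
Char 9 ('A'): step: R->7, L=3; A->plug->A->R->A->L->C->refl->G->L'->B->R'->G->plug->F
Char 10 ('A'): step: R->0, L->4 (L advanced); A->plug->A->R->F->L->D->refl->A->L'->D->R'->E->plug->E

Answer: FEDHCFFEFE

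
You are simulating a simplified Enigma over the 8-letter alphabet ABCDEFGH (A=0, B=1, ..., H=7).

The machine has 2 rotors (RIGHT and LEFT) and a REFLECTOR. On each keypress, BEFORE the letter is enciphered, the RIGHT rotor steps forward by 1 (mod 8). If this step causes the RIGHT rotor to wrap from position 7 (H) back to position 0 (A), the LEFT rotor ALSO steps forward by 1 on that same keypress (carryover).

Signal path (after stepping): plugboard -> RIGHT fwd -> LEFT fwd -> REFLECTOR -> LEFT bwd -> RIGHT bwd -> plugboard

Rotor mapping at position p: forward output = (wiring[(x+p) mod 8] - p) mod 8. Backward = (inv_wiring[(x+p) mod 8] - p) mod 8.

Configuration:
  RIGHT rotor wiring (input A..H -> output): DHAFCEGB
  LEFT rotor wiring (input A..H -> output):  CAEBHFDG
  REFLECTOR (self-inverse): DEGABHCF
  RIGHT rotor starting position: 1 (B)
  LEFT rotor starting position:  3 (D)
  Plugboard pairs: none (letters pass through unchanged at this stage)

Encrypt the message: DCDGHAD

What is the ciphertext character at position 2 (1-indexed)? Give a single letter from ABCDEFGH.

Char 1 ('D'): step: R->2, L=3; D->plug->D->R->C->L->C->refl->G->L'->A->R'->C->plug->C
Char 2 ('C'): step: R->3, L=3; C->plug->C->R->B->L->E->refl->B->L'->H->R'->B->plug->B

B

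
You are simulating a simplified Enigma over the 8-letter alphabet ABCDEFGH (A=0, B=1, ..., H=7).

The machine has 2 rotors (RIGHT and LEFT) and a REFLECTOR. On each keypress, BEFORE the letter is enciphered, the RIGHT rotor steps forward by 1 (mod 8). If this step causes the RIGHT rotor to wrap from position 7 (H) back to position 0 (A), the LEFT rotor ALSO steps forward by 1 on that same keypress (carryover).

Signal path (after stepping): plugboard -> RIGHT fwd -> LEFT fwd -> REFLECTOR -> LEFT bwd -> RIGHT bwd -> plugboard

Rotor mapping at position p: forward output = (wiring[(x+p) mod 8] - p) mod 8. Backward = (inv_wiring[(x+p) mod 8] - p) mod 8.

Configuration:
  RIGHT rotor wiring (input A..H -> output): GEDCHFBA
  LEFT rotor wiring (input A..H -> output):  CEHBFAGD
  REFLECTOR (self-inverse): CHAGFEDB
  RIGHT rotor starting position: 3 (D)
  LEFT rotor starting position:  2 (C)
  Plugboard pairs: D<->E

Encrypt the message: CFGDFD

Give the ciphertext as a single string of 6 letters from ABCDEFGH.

Char 1 ('C'): step: R->4, L=2; C->plug->C->R->F->L->B->refl->H->L'->B->R'->B->plug->B
Char 2 ('F'): step: R->5, L=2; F->plug->F->R->G->L->A->refl->C->L'->H->R'->E->plug->D
Char 3 ('G'): step: R->6, L=2; G->plug->G->R->B->L->H->refl->B->L'->F->R'->E->plug->D
Char 4 ('D'): step: R->7, L=2; D->plug->E->R->D->L->G->refl->D->L'->C->R'->H->plug->H
Char 5 ('F'): step: R->0, L->3 (L advanced); F->plug->F->R->F->L->H->refl->B->L'->G->R'->A->plug->A
Char 6 ('D'): step: R->1, L=3; D->plug->E->R->E->L->A->refl->C->L'->B->R'->C->plug->C

Answer: BDDHAC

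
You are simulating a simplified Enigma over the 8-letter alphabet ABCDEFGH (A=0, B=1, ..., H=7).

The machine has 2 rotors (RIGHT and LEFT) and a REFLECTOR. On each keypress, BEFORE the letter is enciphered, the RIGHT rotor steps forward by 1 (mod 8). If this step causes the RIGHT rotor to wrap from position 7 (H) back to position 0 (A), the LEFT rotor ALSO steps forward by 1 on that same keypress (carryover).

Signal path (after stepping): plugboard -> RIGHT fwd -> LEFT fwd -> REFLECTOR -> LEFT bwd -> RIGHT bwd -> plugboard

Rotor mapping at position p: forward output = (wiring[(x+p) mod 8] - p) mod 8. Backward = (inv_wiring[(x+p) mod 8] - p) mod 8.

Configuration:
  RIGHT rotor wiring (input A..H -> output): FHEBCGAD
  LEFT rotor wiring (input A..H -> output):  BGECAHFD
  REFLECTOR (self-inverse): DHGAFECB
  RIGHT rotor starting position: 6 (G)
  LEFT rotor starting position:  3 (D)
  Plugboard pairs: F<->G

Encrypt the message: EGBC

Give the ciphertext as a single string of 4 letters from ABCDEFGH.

Char 1 ('E'): step: R->7, L=3; E->plug->E->R->C->L->E->refl->F->L'->B->R'->H->plug->H
Char 2 ('G'): step: R->0, L->4 (L advanced); G->plug->F->R->G->L->A->refl->D->L'->B->R'->D->plug->D
Char 3 ('B'): step: R->1, L=4; B->plug->B->R->D->L->H->refl->B->L'->C->R'->G->plug->F
Char 4 ('C'): step: R->2, L=4; C->plug->C->R->A->L->E->refl->F->L'->E->R'->D->plug->D

Answer: HDFD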